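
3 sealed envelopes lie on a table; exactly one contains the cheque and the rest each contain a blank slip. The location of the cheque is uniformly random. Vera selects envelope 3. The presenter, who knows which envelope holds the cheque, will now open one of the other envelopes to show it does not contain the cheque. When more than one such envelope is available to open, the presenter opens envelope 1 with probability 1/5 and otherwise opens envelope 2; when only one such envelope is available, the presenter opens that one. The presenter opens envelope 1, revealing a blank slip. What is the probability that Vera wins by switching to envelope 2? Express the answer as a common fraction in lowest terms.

5/6

Consider each possible location of the cheque in turn.
If it is in envelope 1 (prior 1/3): the presenter opened envelope 1, so this case is ruled out; weight (1/3)·0 = 0.
If it is in envelope 2 (prior 1/3): only envelope 1 is available, probability 1; weight (1/3)·1 = 1/3.
If it is in envelope 3 (prior 1/3): envelope 1 is available, opened with probability 1/5; weight (1/3)·(1/5) = 1/15.
The weights sum to 2/5.
So P(the cheque in envelope 2 | the presenter opened envelope 1) = (1/3) / (2/5) = 5/6.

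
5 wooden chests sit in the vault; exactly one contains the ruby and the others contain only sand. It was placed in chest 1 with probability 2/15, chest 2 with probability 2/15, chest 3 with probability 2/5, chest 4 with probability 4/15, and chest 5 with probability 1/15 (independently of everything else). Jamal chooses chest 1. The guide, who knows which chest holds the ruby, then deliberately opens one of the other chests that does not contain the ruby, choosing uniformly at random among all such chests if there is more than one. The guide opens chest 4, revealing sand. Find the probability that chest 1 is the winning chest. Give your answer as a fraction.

Consider each possible location of the ruby in turn.
If it is in chest 1 (prior 2/15): the guide has 4 equally likely choices, so probability 1/4; weight (2/15)·(1/4) = 1/30.
If it is in chest 2 (prior 2/15): the guide has 3 equally likely choices, so probability 1/3; weight (2/15)·(1/3) = 2/45.
If it is in chest 3 (prior 2/5): the guide has 3 equally likely choices, so probability 1/3; weight (2/5)·(1/3) = 2/15.
If it is in chest 4 (prior 4/15): the guide opened chest 4, so this case is ruled out; weight (4/15)·0 = 0.
If it is in chest 5 (prior 1/15): the guide has 3 equally likely choices, so probability 1/3; weight (1/15)·(1/3) = 1/45.
The weights sum to 7/30.
So P(the ruby in chest 1 | the guide opened chest 4) = (1/30) / (7/30) = 1/7.

1/7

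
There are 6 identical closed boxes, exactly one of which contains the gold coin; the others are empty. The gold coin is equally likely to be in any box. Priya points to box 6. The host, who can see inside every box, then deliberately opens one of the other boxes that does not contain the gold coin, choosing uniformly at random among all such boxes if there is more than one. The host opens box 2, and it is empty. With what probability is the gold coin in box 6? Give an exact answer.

1/6

Condition on the true location of the gold coin.
If it is in any of boxes 1, 3, 4, and 5 (prior 1/6 each): the host has 4 equally likely choices, so probability 1/4; weight (1/6)·(1/4) = 1/24 each.
If it is in box 2 (prior 1/6): the host opened box 2, so this case is ruled out; weight (1/6)·0 = 0.
If it is in box 6 (prior 1/6): the host has 5 equally likely choices, so probability 1/5; weight (1/6)·(1/5) = 1/30.
The weights sum to 1/5.
So P(the gold coin in box 6 | the host opened box 2) = (1/30) / (1/5) = 1/6.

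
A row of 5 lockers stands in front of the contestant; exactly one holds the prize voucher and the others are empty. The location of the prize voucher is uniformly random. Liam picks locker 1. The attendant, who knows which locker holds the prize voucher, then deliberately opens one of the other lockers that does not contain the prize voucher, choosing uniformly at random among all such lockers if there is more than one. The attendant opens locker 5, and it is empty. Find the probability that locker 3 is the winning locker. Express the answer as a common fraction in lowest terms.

Condition on the true location of the prize voucher.
If it is in locker 1 (prior 1/5): the attendant has 4 equally likely choices, so probability 1/4; weight (1/5)·(1/4) = 1/20.
If it is in any of lockers 2, 3, and 4 (prior 1/5 each): the attendant has 3 equally likely choices, so probability 1/3; weight (1/5)·(1/3) = 1/15 each.
If it is in locker 5 (prior 1/5): the attendant opened locker 5, so this case is ruled out; weight (1/5)·0 = 0.
The weights sum to 1/4.
So P(the prize voucher in locker 3 | the attendant opened locker 5) = (1/15) / (1/4) = 4/15.

4/15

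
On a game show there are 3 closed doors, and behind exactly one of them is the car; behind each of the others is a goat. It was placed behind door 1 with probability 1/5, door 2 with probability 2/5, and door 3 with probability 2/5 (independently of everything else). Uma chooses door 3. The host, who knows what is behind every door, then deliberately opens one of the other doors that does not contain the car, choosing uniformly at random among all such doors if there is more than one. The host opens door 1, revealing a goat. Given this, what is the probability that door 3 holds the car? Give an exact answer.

1/3

Consider each possible location of the car in turn.
If it is behind door 1 (prior 1/5): the host opened door 1, so this case is ruled out; weight (1/5)·0 = 0.
If it is behind door 2 (prior 2/5): the host has no choice, probability 1; weight (2/5)·1 = 2/5.
If it is behind door 3 (prior 2/5): the host has 2 equally likely choices, so probability 1/2; weight (2/5)·(1/2) = 1/5.
The weights sum to 3/5.
So P(the car behind door 3 | the host opened door 1) = (1/5) / (3/5) = 1/3.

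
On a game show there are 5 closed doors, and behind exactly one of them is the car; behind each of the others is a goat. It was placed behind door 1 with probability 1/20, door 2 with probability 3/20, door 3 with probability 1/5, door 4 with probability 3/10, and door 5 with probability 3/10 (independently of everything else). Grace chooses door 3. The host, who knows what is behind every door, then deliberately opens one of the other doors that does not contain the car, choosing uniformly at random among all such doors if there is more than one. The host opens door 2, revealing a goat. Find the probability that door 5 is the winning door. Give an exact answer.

Consider each possible location of the car in turn.
If it is behind door 1 (prior 1/20): the host has 3 equally likely choices, so probability 1/3; weight (1/20)·(1/3) = 1/60.
If it is behind door 2 (prior 3/20): the host opened door 2, so this case is ruled out; weight (3/20)·0 = 0.
If it is behind door 3 (prior 1/5): the host has 4 equally likely choices, so probability 1/4; weight (1/5)·(1/4) = 1/20.
If it is behind either of doors 4 and 5 (prior 3/10 each): the host has 3 equally likely choices, so probability 1/3; weight (3/10)·(1/3) = 1/10 each.
The weights sum to 4/15.
So P(the car behind door 5 | the host opened door 2) = (1/10) / (4/15) = 3/8.

3/8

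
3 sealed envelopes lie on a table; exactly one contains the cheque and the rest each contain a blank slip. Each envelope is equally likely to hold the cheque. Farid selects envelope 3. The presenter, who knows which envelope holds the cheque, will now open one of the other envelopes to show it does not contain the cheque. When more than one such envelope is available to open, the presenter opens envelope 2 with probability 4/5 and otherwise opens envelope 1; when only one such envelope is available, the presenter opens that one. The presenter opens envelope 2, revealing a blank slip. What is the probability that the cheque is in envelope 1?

Apply Bayes' rule, conditioning on where the cheque actually is.
If it is in envelope 1 (prior 1/3): only envelope 2 is available, probability 1; weight (1/3)·1 = 1/3.
If it is in envelope 2 (prior 1/3): the presenter opened envelope 2, so this case is ruled out; weight (1/3)·0 = 0.
If it is in envelope 3 (prior 1/3): envelope 2 is available, opened with probability 4/5; weight (1/3)·(4/5) = 4/15.
The weights sum to 3/5.
So P(the cheque in envelope 1 | the presenter opened envelope 2) = (1/3) / (3/5) = 5/9.

5/9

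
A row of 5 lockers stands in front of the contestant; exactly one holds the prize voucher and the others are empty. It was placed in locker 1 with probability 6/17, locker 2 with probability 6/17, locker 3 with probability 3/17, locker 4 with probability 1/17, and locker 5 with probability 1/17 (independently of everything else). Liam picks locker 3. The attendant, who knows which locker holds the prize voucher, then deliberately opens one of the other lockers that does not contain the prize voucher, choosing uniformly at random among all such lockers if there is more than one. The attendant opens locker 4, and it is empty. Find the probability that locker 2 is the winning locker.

Consider each possible location of the prize voucher in turn.
If it is in either of lockers 1 and 2 (prior 6/17 each): the attendant has 3 equally likely choices, so probability 1/3; weight (6/17)·(1/3) = 2/17 each.
If it is in locker 3 (prior 3/17): the attendant has 4 equally likely choices, so probability 1/4; weight (3/17)·(1/4) = 3/68.
If it is in locker 4 (prior 1/17): the attendant opened locker 4, so this case is ruled out; weight (1/17)·0 = 0.
If it is in locker 5 (prior 1/17): the attendant has 3 equally likely choices, so probability 1/3; weight (1/17)·(1/3) = 1/51.
The weights sum to 61/204.
So P(the prize voucher in locker 2 | the attendant opened locker 4) = (2/17) / (61/204) = 24/61.

24/61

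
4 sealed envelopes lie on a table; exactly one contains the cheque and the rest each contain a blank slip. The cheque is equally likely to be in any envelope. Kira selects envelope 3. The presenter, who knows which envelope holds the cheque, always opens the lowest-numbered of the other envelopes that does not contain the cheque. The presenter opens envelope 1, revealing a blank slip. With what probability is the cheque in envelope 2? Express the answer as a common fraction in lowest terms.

Apply Bayes' rule, conditioning on where the cheque actually is.
If it is in envelope 1 (prior 1/4): the presenter opened envelope 1, so this case is ruled out; weight (1/4)·0 = 0.
If it is in any of envelopes 2, 3, and 4 (prior 1/4 each): envelope 1 is the lowest-numbered option available, probability 1; weight (1/4)·1 = 1/4 each.
The weights sum to 3/4.
So P(the cheque in envelope 2 | the presenter opened envelope 1) = (1/4) / (3/4) = 1/3.

1/3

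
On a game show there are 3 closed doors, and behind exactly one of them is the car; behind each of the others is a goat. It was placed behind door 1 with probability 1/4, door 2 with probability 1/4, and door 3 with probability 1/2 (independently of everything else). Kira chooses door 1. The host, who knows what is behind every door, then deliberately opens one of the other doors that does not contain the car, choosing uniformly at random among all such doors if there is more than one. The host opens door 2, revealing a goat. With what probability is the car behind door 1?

Consider each possible location of the car in turn.
If it is behind door 1 (prior 1/4): the host has 2 equally likely choices, so probability 1/2; weight (1/4)·(1/2) = 1/8.
If it is behind door 2 (prior 1/4): the host opened door 2, so this case is ruled out; weight (1/4)·0 = 0.
If it is behind door 3 (prior 1/2): the host has no choice, probability 1; weight (1/2)·1 = 1/2.
The weights sum to 5/8.
So P(the car behind door 1 | the host opened door 2) = (1/8) / (5/8) = 1/5.

1/5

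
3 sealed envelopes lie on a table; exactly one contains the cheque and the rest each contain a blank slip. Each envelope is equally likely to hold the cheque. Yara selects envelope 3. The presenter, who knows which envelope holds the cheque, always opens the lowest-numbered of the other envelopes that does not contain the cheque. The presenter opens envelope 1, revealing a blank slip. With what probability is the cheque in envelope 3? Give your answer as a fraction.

Condition on the true location of the cheque.
If it is in envelope 1 (prior 1/3): the presenter opened envelope 1, so this case is ruled out; weight (1/3)·0 = 0.
If it is in either of envelopes 2 and 3 (prior 1/3 each): envelope 1 is the lowest-numbered option available, probability 1; weight (1/3)·1 = 1/3 each.
The weights sum to 2/3.
So P(the cheque in envelope 3 | the presenter opened envelope 1) = (1/3) / (2/3) = 1/2.

1/2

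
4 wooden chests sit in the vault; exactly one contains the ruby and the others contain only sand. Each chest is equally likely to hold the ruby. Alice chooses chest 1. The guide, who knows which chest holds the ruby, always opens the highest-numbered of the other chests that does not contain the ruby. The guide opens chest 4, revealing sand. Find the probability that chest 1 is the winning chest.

1/3

Apply Bayes' rule, conditioning on where the ruby actually is.
If it is in any of chests 1, 2, and 3 (prior 1/4 each): chest 4 is the highest-numbered option available, probability 1; weight (1/4)·1 = 1/4 each.
If it is in chest 4 (prior 1/4): the guide opened chest 4, so this case is ruled out; weight (1/4)·0 = 0.
The weights sum to 3/4.
So P(the ruby in chest 1 | the guide opened chest 4) = (1/4) / (3/4) = 1/3.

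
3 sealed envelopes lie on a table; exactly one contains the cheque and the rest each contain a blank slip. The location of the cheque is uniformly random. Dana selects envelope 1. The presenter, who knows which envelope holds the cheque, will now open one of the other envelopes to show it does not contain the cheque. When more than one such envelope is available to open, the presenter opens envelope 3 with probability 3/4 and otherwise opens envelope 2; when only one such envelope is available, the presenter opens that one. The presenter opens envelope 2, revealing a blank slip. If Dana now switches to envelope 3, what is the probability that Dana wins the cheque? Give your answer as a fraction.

4/5

Condition on the true location of the cheque.
If it is in envelope 1 (prior 1/3): envelope 3 is available but not opened, probability 1/4; weight (1/3)·(1/4) = 1/12.
If it is in envelope 2 (prior 1/3): the presenter opened envelope 2, so this case is ruled out; weight (1/3)·0 = 0.
If it is in envelope 3 (prior 1/3): only envelope 2 is available, probability 1; weight (1/3)·1 = 1/3.
The weights sum to 5/12.
So P(the cheque in envelope 3 | the presenter opened envelope 2) = (1/3) / (5/12) = 4/5.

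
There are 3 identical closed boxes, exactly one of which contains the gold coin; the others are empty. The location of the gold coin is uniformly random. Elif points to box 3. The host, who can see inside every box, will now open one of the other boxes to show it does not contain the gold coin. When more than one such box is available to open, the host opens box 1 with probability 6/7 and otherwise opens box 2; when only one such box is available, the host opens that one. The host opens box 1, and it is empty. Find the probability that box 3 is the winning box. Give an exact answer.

6/13

Condition on the true location of the gold coin.
If it is in box 1 (prior 1/3): the host opened box 1, so this case is ruled out; weight (1/3)·0 = 0.
If it is in box 2 (prior 1/3): only box 1 is available, probability 1; weight (1/3)·1 = 1/3.
If it is in box 3 (prior 1/3): box 1 is available, opened with probability 6/7; weight (1/3)·(6/7) = 2/7.
The weights sum to 13/21.
So P(the gold coin in box 3 | the host opened box 1) = (2/7) / (13/21) = 6/13.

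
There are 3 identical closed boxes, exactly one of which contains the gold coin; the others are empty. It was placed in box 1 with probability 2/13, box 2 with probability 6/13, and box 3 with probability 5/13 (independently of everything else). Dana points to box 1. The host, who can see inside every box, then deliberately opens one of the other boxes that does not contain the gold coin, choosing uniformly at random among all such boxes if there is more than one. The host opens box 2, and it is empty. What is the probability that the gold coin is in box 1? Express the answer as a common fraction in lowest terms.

Condition on the true location of the gold coin.
If it is in box 1 (prior 2/13): the host has 2 equally likely choices, so probability 1/2; weight (2/13)·(1/2) = 1/13.
If it is in box 2 (prior 6/13): the host opened box 2, so this case is ruled out; weight (6/13)·0 = 0.
If it is in box 3 (prior 5/13): the host has no choice, probability 1; weight (5/13)·1 = 5/13.
The weights sum to 6/13.
So P(the gold coin in box 1 | the host opened box 2) = (1/13) / (6/13) = 1/6.

1/6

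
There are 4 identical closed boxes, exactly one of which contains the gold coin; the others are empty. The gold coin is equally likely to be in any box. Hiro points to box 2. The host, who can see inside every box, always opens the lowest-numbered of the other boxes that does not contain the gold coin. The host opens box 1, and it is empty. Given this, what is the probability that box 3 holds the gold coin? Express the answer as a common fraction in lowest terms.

1/3

Consider each possible location of the gold coin in turn.
If it is in box 1 (prior 1/4): the host opened box 1, so this case is ruled out; weight (1/4)·0 = 0.
If it is in any of boxes 2, 3, and 4 (prior 1/4 each): box 1 is the lowest-numbered option available, probability 1; weight (1/4)·1 = 1/4 each.
The weights sum to 3/4.
So P(the gold coin in box 3 | the host opened box 1) = (1/4) / (3/4) = 1/3.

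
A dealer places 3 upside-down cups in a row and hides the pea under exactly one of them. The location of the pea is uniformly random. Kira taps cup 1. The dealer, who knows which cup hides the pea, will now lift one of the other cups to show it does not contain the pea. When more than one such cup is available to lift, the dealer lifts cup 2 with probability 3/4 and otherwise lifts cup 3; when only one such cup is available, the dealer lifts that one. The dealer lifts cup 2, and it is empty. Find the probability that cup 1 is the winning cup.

3/7

Condition on the true location of the pea.
If it is under cup 1 (prior 1/3): cup 2 is available, opened with probability 3/4; weight (1/3)·(3/4) = 1/4.
If it is under cup 2 (prior 1/3): the dealer opened cup 2, so this case is ruled out; weight (1/3)·0 = 0.
If it is under cup 3 (prior 1/3): only cup 2 is available, probability 1; weight (1/3)·1 = 1/3.
The weights sum to 7/12.
So P(the pea under cup 1 | the dealer opened cup 2) = (1/4) / (7/12) = 3/7.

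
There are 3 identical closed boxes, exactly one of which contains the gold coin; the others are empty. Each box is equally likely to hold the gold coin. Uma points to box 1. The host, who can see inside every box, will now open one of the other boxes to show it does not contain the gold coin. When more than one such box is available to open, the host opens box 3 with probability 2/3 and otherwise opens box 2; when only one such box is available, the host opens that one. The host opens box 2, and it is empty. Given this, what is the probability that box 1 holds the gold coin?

Consider each possible location of the gold coin in turn.
If it is in box 1 (prior 1/3): box 3 is available but not opened, probability 1/3; weight (1/3)·(1/3) = 1/9.
If it is in box 2 (prior 1/3): the host opened box 2, so this case is ruled out; weight (1/3)·0 = 0.
If it is in box 3 (prior 1/3): only box 2 is available, probability 1; weight (1/3)·1 = 1/3.
The weights sum to 4/9.
So P(the gold coin in box 1 | the host opened box 2) = (1/9) / (4/9) = 1/4.

1/4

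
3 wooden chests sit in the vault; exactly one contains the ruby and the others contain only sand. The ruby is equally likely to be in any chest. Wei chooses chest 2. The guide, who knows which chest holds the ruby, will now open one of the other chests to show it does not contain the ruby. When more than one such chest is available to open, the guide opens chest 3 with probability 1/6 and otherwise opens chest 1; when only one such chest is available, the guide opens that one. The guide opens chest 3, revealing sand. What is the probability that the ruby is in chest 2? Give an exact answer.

1/7

Consider each possible location of the ruby in turn.
If it is in chest 1 (prior 1/3): only chest 3 is available, probability 1; weight (1/3)·1 = 1/3.
If it is in chest 2 (prior 1/3): chest 3 is available, opened with probability 1/6; weight (1/3)·(1/6) = 1/18.
If it is in chest 3 (prior 1/3): the guide opened chest 3, so this case is ruled out; weight (1/3)·0 = 0.
The weights sum to 7/18.
So P(the ruby in chest 2 | the guide opened chest 3) = (1/18) / (7/18) = 1/7.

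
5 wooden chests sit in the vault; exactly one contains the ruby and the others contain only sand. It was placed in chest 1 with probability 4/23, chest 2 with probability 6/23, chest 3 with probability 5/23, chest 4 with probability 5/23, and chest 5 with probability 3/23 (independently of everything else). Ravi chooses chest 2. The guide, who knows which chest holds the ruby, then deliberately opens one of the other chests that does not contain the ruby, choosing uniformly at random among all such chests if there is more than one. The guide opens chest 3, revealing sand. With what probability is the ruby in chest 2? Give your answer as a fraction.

3/11

Condition on the true location of the ruby.
If it is in chest 1 (prior 4/23): the guide has 3 equally likely choices, so probability 1/3; weight (4/23)·(1/3) = 4/69.
If it is in chest 2 (prior 6/23): the guide has 4 equally likely choices, so probability 1/4; weight (6/23)·(1/4) = 3/46.
If it is in chest 3 (prior 5/23): the guide opened chest 3, so this case is ruled out; weight (5/23)·0 = 0.
If it is in chest 4 (prior 5/23): the guide has 3 equally likely choices, so probability 1/3; weight (5/23)·(1/3) = 5/69.
If it is in chest 5 (prior 3/23): the guide has 3 equally likely choices, so probability 1/3; weight (3/23)·(1/3) = 1/23.
The weights sum to 11/46.
So P(the ruby in chest 2 | the guide opened chest 3) = (3/46) / (11/46) = 3/11.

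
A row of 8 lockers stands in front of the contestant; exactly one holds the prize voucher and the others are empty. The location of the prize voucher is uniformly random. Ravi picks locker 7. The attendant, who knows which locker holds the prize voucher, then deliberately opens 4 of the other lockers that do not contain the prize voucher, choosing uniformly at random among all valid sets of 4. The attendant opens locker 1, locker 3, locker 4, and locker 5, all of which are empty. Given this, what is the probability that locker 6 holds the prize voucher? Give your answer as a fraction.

7/24

Consider each possible location of the prize voucher in turn.
If it is in any of lockers 1, 3, 4, and 5 (prior 1/8 each): that locker was opened and seen not to hold the prize — ruled out; weight (1/8)·0 = 0 each.
If it is in any of lockers 2, 6, and 8 (prior 1/8 each): the attendant has 15 equally likely choices, so probability 1/15; weight (1/8)·(1/15) = 1/120 each.
If it is in locker 7 (prior 1/8): the attendant has 35 equally likely choices, so probability 1/35; weight (1/8)·(1/35) = 1/280.
The weights sum to 1/35.
So P(the prize voucher in locker 6 | the attendant opened locker 1, locker 3, locker 4, and locker 5) = (1/120) / (1/35) = 7/24.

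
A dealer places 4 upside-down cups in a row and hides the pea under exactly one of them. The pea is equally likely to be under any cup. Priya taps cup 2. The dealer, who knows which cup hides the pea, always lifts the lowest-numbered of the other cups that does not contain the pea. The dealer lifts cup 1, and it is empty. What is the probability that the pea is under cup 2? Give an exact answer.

1/3

Apply Bayes' rule, conditioning on where the pea actually is.
If it is under cup 1 (prior 1/4): the dealer opened cup 1, so this case is ruled out; weight (1/4)·0 = 0.
If it is under any of cups 2, 3, and 4 (prior 1/4 each): cup 1 is the lowest-numbered option available, probability 1; weight (1/4)·1 = 1/4 each.
The weights sum to 3/4.
So P(the pea under cup 2 | the dealer opened cup 1) = (1/4) / (3/4) = 1/3.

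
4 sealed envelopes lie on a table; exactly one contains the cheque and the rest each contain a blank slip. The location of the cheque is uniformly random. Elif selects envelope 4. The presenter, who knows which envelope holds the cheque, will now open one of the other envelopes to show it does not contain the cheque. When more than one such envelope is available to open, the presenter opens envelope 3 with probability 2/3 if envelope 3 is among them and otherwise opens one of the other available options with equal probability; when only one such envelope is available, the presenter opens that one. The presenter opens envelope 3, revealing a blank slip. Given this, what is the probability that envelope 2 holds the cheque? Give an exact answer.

Condition on the true location of the cheque.
If it is in any of envelopes 1, 2, and 4 (prior 1/4 each): envelope 3 is available, opened with probability 2/3; weight (1/4)·(2/3) = 1/6 each.
If it is in envelope 3 (prior 1/4): the presenter opened envelope 3, so this case is ruled out; weight (1/4)·0 = 0.
The weights sum to 1/2.
So P(the cheque in envelope 2 | the presenter opened envelope 3) = (1/6) / (1/2) = 1/3.

1/3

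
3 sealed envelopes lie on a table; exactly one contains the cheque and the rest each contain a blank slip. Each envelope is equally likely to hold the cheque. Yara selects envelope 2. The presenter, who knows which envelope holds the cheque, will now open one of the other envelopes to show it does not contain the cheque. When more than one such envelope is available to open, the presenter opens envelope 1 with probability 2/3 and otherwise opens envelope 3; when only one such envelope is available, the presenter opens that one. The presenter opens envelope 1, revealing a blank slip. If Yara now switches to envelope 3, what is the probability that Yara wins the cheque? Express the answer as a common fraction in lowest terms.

Consider each possible location of the cheque in turn.
If it is in envelope 1 (prior 1/3): the presenter opened envelope 1, so this case is ruled out; weight (1/3)·0 = 0.
If it is in envelope 2 (prior 1/3): envelope 1 is available, opened with probability 2/3; weight (1/3)·(2/3) = 2/9.
If it is in envelope 3 (prior 1/3): only envelope 1 is available, probability 1; weight (1/3)·1 = 1/3.
The weights sum to 5/9.
So P(the cheque in envelope 3 | the presenter opened envelope 1) = (1/3) / (5/9) = 3/5.

3/5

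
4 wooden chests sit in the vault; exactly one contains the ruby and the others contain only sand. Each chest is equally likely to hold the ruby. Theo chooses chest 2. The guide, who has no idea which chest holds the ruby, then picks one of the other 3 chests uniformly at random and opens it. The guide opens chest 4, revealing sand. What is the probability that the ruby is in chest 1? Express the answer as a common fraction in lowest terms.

Condition on the true location of the ruby.
If it is in any of chests 1, 2, and 3 (prior 1/4 each): the guide picks chest 4 with probability 1/3 regardless, and it is not the prize; weight (1/4)·(1/3) = 1/12 each.
If it is in chest 4 (prior 1/4): the guide opened chest 4, so this case is ruled out; weight (1/4)·0 = 0.
The weights sum to 1/4.
So P(the ruby in chest 1 | the guide opened chest 4) = (1/12) / (1/4) = 1/3.

1/3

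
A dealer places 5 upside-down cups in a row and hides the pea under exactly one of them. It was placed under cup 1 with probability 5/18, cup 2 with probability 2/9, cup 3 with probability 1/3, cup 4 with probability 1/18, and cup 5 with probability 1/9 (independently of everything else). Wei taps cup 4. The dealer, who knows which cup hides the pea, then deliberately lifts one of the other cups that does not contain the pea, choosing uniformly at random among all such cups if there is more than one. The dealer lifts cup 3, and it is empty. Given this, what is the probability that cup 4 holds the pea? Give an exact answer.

Condition on the true location of the pea.
If it is under cup 1 (prior 5/18): the dealer has 3 equally likely choices, so probability 1/3; weight (5/18)·(1/3) = 5/54.
If it is under cup 2 (prior 2/9): the dealer has 3 equally likely choices, so probability 1/3; weight (2/9)·(1/3) = 2/27.
If it is under cup 3 (prior 1/3): the dealer opened cup 3, so this case is ruled out; weight (1/3)·0 = 0.
If it is under cup 4 (prior 1/18): the dealer has 4 equally likely choices, so probability 1/4; weight (1/18)·(1/4) = 1/72.
If it is under cup 5 (prior 1/9): the dealer has 3 equally likely choices, so probability 1/3; weight (1/9)·(1/3) = 1/27.
The weights sum to 47/216.
So P(the pea under cup 4 | the dealer opened cup 3) = (1/72) / (47/216) = 3/47.

3/47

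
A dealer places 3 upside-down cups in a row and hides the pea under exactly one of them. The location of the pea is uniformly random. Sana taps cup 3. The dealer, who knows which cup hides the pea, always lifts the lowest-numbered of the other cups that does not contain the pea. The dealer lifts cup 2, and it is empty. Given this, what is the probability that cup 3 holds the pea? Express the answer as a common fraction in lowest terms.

0

Apply Bayes' rule, conditioning on where the pea actually is.
If it is under cup 1 (prior 1/3): cup 2 is the lowest-numbered option available, probability 1; weight (1/3)·1 = 1/3.
If it is under cup 2 (prior 1/3): the dealer opened cup 2, so this case is ruled out; weight (1/3)·0 = 0.
If it is under cup 3 (prior 1/3): the dealer would have opened cup 1 instead, probability 0; weight (1/3)·0 = 0.
The weights sum to 1/3.
So P(the pea under cup 3 | the dealer opened cup 2) = 0 / (1/3) = 0.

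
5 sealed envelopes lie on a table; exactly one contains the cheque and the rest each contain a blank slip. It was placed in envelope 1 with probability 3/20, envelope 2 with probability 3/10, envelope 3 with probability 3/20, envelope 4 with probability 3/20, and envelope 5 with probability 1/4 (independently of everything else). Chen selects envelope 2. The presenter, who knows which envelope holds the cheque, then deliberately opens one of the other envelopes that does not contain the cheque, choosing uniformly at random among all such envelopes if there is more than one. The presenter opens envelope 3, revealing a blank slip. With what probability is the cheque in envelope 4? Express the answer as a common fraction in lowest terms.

6/31

Condition on the true location of the cheque.
If it is in either of envelopes 1 and 4 (prior 3/20 each): the presenter has 3 equally likely choices, so probability 1/3; weight (3/20)·(1/3) = 1/20 each.
If it is in envelope 2 (prior 3/10): the presenter has 4 equally likely choices, so probability 1/4; weight (3/10)·(1/4) = 3/40.
If it is in envelope 3 (prior 3/20): the presenter opened envelope 3, so this case is ruled out; weight (3/20)·0 = 0.
If it is in envelope 5 (prior 1/4): the presenter has 3 equally likely choices, so probability 1/3; weight (1/4)·(1/3) = 1/12.
The weights sum to 31/120.
So P(the cheque in envelope 4 | the presenter opened envelope 3) = (1/20) / (31/120) = 6/31.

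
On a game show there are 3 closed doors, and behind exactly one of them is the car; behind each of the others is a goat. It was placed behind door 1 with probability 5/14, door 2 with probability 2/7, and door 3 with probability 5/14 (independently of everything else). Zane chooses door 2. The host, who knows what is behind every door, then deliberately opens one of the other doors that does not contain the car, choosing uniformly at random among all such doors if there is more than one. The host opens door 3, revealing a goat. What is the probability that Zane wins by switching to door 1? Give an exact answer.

Apply Bayes' rule, conditioning on where the car actually is.
If it is behind door 1 (prior 5/14): the host has no choice, probability 1; weight (5/14)·1 = 5/14.
If it is behind door 2 (prior 2/7): the host has 2 equally likely choices, so probability 1/2; weight (2/7)·(1/2) = 1/7.
If it is behind door 3 (prior 5/14): the host opened door 3, so this case is ruled out; weight (5/14)·0 = 0.
The weights sum to 1/2.
So P(the car behind door 1 | the host opened door 3) = (5/14) / (1/2) = 5/7.

5/7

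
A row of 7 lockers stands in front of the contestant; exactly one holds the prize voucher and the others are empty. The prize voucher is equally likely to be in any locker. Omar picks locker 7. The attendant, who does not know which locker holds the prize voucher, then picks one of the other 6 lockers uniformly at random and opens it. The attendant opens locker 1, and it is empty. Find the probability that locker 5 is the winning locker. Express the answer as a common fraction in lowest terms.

1/6

Condition on the true location of the prize voucher.
If it is in locker 1 (prior 1/7): the attendant opened locker 1, so this case is ruled out; weight (1/7)·0 = 0.
If it is in any of lockers 2, 3, 4, 5, 6, and 7 (prior 1/7 each): the attendant picks locker 1 with probability 1/6 regardless, and it is not the prize; weight (1/7)·(1/6) = 1/42 each.
The weights sum to 1/7.
So P(the prize voucher in locker 5 | the attendant opened locker 1) = (1/42) / (1/7) = 1/6.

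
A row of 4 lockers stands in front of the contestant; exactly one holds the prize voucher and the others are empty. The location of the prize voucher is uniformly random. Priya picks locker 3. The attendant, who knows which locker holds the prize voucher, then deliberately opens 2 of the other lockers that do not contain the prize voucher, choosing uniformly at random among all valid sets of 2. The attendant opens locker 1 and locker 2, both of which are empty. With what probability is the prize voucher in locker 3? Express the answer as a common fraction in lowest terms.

1/4

Apply Bayes' rule, conditioning on where the prize voucher actually is.
If it is in either of lockers 1 and 2 (prior 1/4 each): that locker was opened and seen not to hold the prize — ruled out; weight (1/4)·0 = 0 each.
If it is in locker 3 (prior 1/4): the attendant has 3 equally likely choices, so probability 1/3; weight (1/4)·(1/3) = 1/12.
If it is in locker 4 (prior 1/4): the attendant has no choice, probability 1; weight (1/4)·1 = 1/4.
The weights sum to 1/3.
So P(the prize voucher in locker 3 | the attendant opened locker 1 and locker 2) = (1/12) / (1/3) = 1/4.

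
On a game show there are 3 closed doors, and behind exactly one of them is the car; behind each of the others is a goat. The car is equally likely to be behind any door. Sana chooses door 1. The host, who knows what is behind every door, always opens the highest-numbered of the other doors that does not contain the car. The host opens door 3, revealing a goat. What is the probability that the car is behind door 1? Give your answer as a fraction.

1/2

Consider each possible location of the car in turn.
If it is behind either of doors 1 and 2 (prior 1/3 each): door 3 is the highest-numbered option available, probability 1; weight (1/3)·1 = 1/3 each.
If it is behind door 3 (prior 1/3): the host opened door 3, so this case is ruled out; weight (1/3)·0 = 0.
The weights sum to 2/3.
So P(the car behind door 1 | the host opened door 3) = (1/3) / (2/3) = 1/2.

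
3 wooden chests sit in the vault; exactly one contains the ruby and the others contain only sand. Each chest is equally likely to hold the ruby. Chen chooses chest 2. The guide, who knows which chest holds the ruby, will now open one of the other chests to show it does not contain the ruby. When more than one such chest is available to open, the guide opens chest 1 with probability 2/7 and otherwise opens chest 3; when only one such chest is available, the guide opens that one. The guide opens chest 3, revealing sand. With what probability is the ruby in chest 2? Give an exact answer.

Consider each possible location of the ruby in turn.
If it is in chest 1 (prior 1/3): only chest 3 is available, probability 1; weight (1/3)·1 = 1/3.
If it is in chest 2 (prior 1/3): chest 1 is available but not opened, probability 5/7; weight (1/3)·(5/7) = 5/21.
If it is in chest 3 (prior 1/3): the guide opened chest 3, so this case is ruled out; weight (1/3)·0 = 0.
The weights sum to 4/7.
So P(the ruby in chest 2 | the guide opened chest 3) = (5/21) / (4/7) = 5/12.

5/12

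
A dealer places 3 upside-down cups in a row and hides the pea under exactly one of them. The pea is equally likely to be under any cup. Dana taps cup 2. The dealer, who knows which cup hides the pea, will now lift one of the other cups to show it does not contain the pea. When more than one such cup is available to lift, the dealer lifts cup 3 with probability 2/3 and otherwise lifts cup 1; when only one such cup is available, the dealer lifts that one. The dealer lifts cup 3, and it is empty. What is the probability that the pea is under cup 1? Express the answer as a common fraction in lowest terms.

3/5

Condition on the true location of the pea.
If it is under cup 1 (prior 1/3): only cup 3 is available, probability 1; weight (1/3)·1 = 1/3.
If it is under cup 2 (prior 1/3): cup 3 is available, opened with probability 2/3; weight (1/3)·(2/3) = 2/9.
If it is under cup 3 (prior 1/3): the dealer opened cup 3, so this case is ruled out; weight (1/3)·0 = 0.
The weights sum to 5/9.
So P(the pea under cup 1 | the dealer opened cup 3) = (1/3) / (5/9) = 3/5.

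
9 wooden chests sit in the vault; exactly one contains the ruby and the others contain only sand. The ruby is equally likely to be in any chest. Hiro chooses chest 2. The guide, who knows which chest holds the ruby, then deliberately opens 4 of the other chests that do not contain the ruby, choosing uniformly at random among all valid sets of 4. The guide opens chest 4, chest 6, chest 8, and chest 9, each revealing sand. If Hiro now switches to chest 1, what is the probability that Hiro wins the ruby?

2/9

Condition on the true location of the ruby.
If it is in any of chests 1, 3, 5, and 7 (prior 1/9 each): the guide has 35 equally likely choices, so probability 1/35; weight (1/9)·(1/35) = 1/315 each.
If it is in chest 2 (prior 1/9): the guide has 70 equally likely choices, so probability 1/70; weight (1/9)·(1/70) = 1/630.
If it is in any of chests 4, 6, 8, and 9 (prior 1/9 each): that chest was opened and seen not to hold the prize — ruled out; weight (1/9)·0 = 0 each.
The weights sum to 1/70.
So P(the ruby in chest 1 | the guide opened chest 4, chest 6, chest 8, and chest 9) = (1/315) / (1/70) = 2/9.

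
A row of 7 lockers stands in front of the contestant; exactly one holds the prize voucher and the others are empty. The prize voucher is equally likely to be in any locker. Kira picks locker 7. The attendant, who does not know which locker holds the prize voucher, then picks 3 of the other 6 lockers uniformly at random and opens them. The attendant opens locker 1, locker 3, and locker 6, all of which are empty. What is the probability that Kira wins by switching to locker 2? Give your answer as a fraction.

1/4

Because the attendant chose which lockers to open without knowing where the prize voucher is, the choice is independent of the prize location. Learning that none of the 3 opened lockers holds the prize voucher simply rules out those 3 locations and leaves the remaining 4 lockers still equally likely by symmetry.
So P(the prize voucher in locker 2) = 1/4.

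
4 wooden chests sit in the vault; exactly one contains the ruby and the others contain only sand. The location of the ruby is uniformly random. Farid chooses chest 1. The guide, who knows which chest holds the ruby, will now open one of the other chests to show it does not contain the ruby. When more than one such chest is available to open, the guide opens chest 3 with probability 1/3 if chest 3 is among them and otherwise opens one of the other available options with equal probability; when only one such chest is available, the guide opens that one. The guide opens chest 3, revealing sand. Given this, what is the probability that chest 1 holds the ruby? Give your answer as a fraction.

1/3

Consider each possible location of the ruby in turn.
If it is in any of chests 1, 2, and 4 (prior 1/4 each): chest 3 is available, opened with probability 1/3; weight (1/4)·(1/3) = 1/12 each.
If it is in chest 3 (prior 1/4): the guide opened chest 3, so this case is ruled out; weight (1/4)·0 = 0.
The weights sum to 1/4.
So P(the ruby in chest 1 | the guide opened chest 3) = (1/12) / (1/4) = 1/3.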